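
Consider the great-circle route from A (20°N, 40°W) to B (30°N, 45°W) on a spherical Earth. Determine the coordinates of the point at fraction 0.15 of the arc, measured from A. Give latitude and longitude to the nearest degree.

Write both endpoints as unit vectors p₁, p₂ with components (cos φ cos λ, cos φ sin λ, sin φ).
The central angle between the endpoints is δ = arccos(p₁·p₂) ≈ 0.192 rad (11.0°).
Interpolate at f = 0.15 with slerp weights a = sin((1−f)δ)/sin δ ≈ 0.851, b = sin(fδ)/sin δ ≈ 0.151.
p = a·p₁ + b·p₂ ≈ (0.705, -0.607, 0.367); φ = arcsin(p_z) ≈ 21.51°, λ = atan2(p_y, p_x) ≈ -40.70°.

≈ (22°N, 41°W)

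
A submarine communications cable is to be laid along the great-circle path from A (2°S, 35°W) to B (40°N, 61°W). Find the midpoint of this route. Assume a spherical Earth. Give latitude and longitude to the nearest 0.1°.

Convert each endpoint to a unit vector on the sphere (x = cos φ cos λ, y = cos φ sin λ, z = sin φ).
The central angle between the endpoints is δ = arccos(p₁·p₂) ≈ 0.842 rad (48.3°).
Interpolate at f = 1/2 with slerp weights a = sin((1−f)δ)/sin δ ≈ 0.548, b = sin(fδ)/sin δ ≈ 0.548.
p = a·p₁ + b·p₂ ≈ (0.652, -0.681, 0.333); φ = arcsin(p_z) ≈ 19.45°, λ = atan2(p_y, p_x) ≈ -46.25°.

≈ (19.5°N, 46.3°W)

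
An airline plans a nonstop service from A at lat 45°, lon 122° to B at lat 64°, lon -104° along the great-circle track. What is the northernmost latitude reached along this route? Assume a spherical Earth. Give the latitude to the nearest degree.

The great circle lies in the plane with unit normal n̂ = (p₁ × p₂)/|p₁ × p₂|.
Here n̂_z ≈ +0.246; the vertex latitude is φ_max = arccos|n̂_z| ≈ 75.8°.

≈ 76°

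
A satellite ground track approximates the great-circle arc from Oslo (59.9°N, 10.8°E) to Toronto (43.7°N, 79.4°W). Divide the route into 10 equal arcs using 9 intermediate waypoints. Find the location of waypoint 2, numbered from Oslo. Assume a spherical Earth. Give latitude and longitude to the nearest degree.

The haversine formula gives a central angle δ ≈ 0.932 rad (53.4°) between the endpoints.
Interpolate at f = 2/10 with slerp weights a = sin((1−f)δ)/sin δ ≈ 0.845, b = sin(fδ)/sin δ ≈ 0.231.
p = a·p₁ + b·p₂ ≈ (0.447, -0.085, 0.891); φ = arcsin(p_z) ≈ 62.94°, λ = atan2(p_y, p_x) ≈ -10.72°.

≈ 63°N, 11°W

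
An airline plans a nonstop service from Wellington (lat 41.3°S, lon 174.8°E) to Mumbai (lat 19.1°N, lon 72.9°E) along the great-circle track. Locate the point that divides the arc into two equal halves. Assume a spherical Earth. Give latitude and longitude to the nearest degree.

Write both endpoints as unit vectors p₁, p₂ with components (cos φ cos λ, cos φ sin λ, sin φ).
The central angle between the endpoints is δ = arccos(p₁·p₂) ≈ 1.942 rad (111.2°).
Interpolate at f = 1/2 with slerp weights a = sin((1−f)δ)/sin δ ≈ 0.886, b = sin(fδ)/sin δ ≈ 0.886.
p = a·p₁ + b·p₂ ≈ (-0.416, 0.860, -0.295); φ = arcsin(p_z) ≈ -17.14°, λ = atan2(p_y, p_x) ≈ 115.84°.

≈ lat 17°S, lon 116°E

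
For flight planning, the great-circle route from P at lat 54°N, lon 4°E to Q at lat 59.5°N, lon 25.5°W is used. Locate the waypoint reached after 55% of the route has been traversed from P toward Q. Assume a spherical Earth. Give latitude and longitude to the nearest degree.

≈ lat 58°N, lon 11°W

Convert each endpoint to a unit vector on the sphere (x = cos φ cos λ, y = cos φ sin λ, z = sin φ).
The central angle between the endpoints is δ = arccos(p₁·p₂) ≈ 0.295 rad (16.9°).
Interpolate at f = 0.55 with slerp weights a = sin((1−f)δ)/sin δ ≈ 0.455, b = sin(fδ)/sin δ ≈ 0.556.
p = a·p₁ + b·p₂ ≈ (0.521, -0.103, 0.847); φ = arcsin(p_z) ≈ 57.89°, λ = atan2(p_y, p_x) ≈ -11.15°.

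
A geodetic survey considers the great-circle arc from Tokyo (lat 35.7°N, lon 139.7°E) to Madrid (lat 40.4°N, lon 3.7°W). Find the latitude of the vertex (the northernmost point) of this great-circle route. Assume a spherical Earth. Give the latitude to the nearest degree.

The great circle lies in the plane with unit normal n̂ = (p₁ × p₂)/|p₁ × p₂|.
Here n̂_z ≈ -0.371; the vertex latitude is φ_max = arccos|n̂_z| ≈ 68.2°.
Check via Clairaut: cos φ_max = |cos φ₁| · sin C = cos(35.7°)·sin(27.2°) ≈ 0.371, again giving ≈ 68.2°.

≈ 68°N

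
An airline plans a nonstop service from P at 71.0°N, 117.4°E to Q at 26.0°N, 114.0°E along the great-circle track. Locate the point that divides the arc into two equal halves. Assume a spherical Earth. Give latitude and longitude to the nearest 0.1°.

≈ 48.5°N, 114.9°E

Write both endpoints as unit vectors p₁, p₂ with components (cos φ cos λ, cos φ sin λ, sin φ).
The central angle between the endpoints is δ = arccos(p₁·p₂) ≈ 0.786 rad (45.0°).
Interpolate at f = 1/2 with slerp weights a = sin((1−f)δ)/sin δ ≈ 0.541, b = sin(fδ)/sin δ ≈ 0.541.
p = a·p₁ + b·p₂ ≈ (-0.279, 0.601, 0.749); φ = arcsin(p_z) ≈ 48.51°, λ = atan2(p_y, p_x) ≈ 114.90°.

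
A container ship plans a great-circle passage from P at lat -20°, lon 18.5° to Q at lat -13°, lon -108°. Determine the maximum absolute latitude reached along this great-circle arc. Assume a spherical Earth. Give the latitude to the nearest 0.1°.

The great circle lies in the plane with unit normal n̂ = (p₁ × p₂)/|p₁ × p₂|.
Here n̂_z ≈ -0.833; the vertex latitude is φ_max = arccos|n̂_z| ≈ 33.6°.
Check via Clairaut: cos φ_max = |cos φ₁| · sin C = cos(20.0°)·sin(117.6°) ≈ 0.833, again giving ≈ 33.6°.

≈ -33.6°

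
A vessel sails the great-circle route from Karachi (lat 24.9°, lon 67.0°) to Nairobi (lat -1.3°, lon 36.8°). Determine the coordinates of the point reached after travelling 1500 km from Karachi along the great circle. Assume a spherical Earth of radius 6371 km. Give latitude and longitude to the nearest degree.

The haversine formula gives a central angle δ ≈ 0.685 rad (39.3°) between the endpoints. The total great-circle distance is δ·R ≈ 0.685 × 6371 ≈ 4367 km, so the target fraction is f = 1500/4367 ≈ 0.344.
Interpolate at f ≈ 0.344 with slerp weights a = sin((1−f)δ)/sin δ ≈ 0.687, b = sin(fδ)/sin δ ≈ 0.369.
p = a·p₁ + b·p₂ ≈ (0.539, 0.794, 0.281); φ = arcsin(p_z) ≈ 16.32°, λ = atan2(p_y, p_x) ≈ 55.87°.

≈ lat 16°, lon 56°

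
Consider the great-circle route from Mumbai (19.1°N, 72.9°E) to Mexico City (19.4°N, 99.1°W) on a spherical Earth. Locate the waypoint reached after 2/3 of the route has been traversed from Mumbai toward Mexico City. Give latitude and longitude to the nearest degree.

From cos δ = sin φ₁ sin φ₂ + cos φ₁ cos φ₂ cos Δλ, the central angle is δ ≈ 2.456 rad (140.7°).
Interpolate at f = 2/3 with slerp weights a = sin((1−f)δ)/sin δ ≈ 1.153, b = sin(fδ)/sin δ ≈ 1.576.
p = a·p₁ + b·p₂ ≈ (0.085, -0.426, 0.901); φ = arcsin(p_z) ≈ 64.25°, λ = atan2(p_y, p_x) ≈ -78.67°.

≈ 64°N, 79°W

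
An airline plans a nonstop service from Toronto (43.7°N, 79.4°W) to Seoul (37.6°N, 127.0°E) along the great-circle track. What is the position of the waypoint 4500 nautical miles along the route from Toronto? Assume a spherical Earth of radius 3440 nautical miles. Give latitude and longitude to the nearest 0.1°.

≈ 56.3°N, 138.7°E

Write both endpoints as unit vectors p₁, p₂ with components (cos φ cos λ, cos φ sin λ, sin φ).
The central angle between the endpoints is δ = arccos(p₁·p₂) ≈ 1.662 rad (95.3°). The total great-circle distance is δ·R ≈ 1.662 × 3440 ≈ 5719 nmi, so the target fraction is f = 4500/5719 ≈ 0.787.
Interpolate at f ≈ 0.787 with slerp weights a = sin((1−f)δ)/sin δ ≈ 0.348, b = sin(fδ)/sin δ ≈ 0.970.
p = a·p₁ + b·p₂ ≈ (-0.416, 0.366, 0.832); φ = arcsin(p_z) ≈ 56.35°, λ = atan2(p_y, p_x) ≈ 138.66°.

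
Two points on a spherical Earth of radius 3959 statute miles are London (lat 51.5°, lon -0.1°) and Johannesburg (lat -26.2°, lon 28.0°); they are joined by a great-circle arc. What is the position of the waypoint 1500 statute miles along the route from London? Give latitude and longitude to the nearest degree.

≈ lat 31°, lon 11°

The haversine formula gives a central angle δ ≈ 1.423 rad (81.5°) between the endpoints. The total great-circle distance is δ·R ≈ 1.423 × 3959 ≈ 5634 mi, so the target fraction is f = 1500/5634 ≈ 0.266.
Interpolate at f ≈ 0.266 with slerp weights a = sin((1−f)δ)/sin δ ≈ 0.874, b = sin(fδ)/sin δ ≈ 0.374.
p = a·p₁ + b·p₂ ≈ (0.840, 0.157, 0.519); φ = arcsin(p_z) ≈ 31.26°, λ = atan2(p_y, p_x) ≈ 10.55°.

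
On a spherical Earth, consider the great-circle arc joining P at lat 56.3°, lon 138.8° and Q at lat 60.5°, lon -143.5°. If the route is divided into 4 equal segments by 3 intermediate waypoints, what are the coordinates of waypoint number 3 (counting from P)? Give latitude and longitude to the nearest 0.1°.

Convert each endpoint to a unit vector on the sphere (x = cos φ cos λ, y = cos φ sin λ, z = sin φ).
The central angle between the endpoints is δ = arccos(p₁·p₂) ≈ 0.672 rad (38.5°).
Interpolate at f = 3/4 with slerp weights a = sin((1−f)δ)/sin δ ≈ 0.269, b = sin(fδ)/sin δ ≈ 0.776.
p = a·p₁ + b·p₂ ≈ (-0.419, -0.129, 0.899); φ = arcsin(p_z) ≈ 63.98°, λ = atan2(p_y, p_x) ≈ -162.89°.

≈ lat 64.0°, lon -162.9°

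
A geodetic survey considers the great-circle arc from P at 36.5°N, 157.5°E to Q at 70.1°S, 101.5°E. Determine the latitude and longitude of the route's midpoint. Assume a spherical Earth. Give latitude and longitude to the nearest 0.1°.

From cos δ = sin φ₁ sin φ₂ + cos φ₁ cos φ₂ cos Δλ, the central angle is δ ≈ 1.989 rad (114.0°).
Interpolate at f = 1/2 with slerp weights a = sin((1−f)δ)/sin δ ≈ 0.918, b = sin(fδ)/sin δ ≈ 0.918.
p = a·p₁ + b·p₂ ≈ (-0.744, 0.588, -0.317); φ = arcsin(p_z) ≈ -18.48°, λ = atan2(p_y, p_x) ≈ 141.65°.

≈ 18.5°S, 141.7°E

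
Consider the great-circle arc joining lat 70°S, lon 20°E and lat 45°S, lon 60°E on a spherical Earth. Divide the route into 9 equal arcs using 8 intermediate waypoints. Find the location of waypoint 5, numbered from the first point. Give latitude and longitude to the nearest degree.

Write both endpoints as unit vectors p₁, p₂ with components (cos φ cos λ, cos φ sin λ, sin φ).
The central angle between the endpoints is δ = arccos(p₁·p₂) ≈ 0.555 rad (31.8°).
Interpolate at f = 5/9 with slerp weights a = sin((1−f)δ)/sin δ ≈ 0.463, b = sin(fδ)/sin δ ≈ 0.576.
p = a·p₁ + b·p₂ ≈ (0.353, 0.407, -0.843); φ = arcsin(p_z) ≈ -57.43°, λ = atan2(p_y, p_x) ≈ 49.09°.

≈ lat 57°S, lon 49°E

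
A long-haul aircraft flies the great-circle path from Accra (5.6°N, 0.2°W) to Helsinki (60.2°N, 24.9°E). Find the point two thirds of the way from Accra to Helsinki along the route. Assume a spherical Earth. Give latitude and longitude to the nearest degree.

≈ 43°N, 12°E

Convert each endpoint to a unit vector on the sphere (x = cos φ cos λ, y = cos φ sin λ, z = sin φ).
The central angle between the endpoints is δ = arccos(p₁·p₂) ≈ 1.009 rad (57.8°).
Interpolate at f = 2/3 with slerp weights a = sin((1−f)δ)/sin δ ≈ 0.390, b = sin(fδ)/sin δ ≈ 0.736.
p = a·p₁ + b·p₂ ≈ (0.720, 0.153, 0.677); φ = arcsin(p_z) ≈ 42.61°, λ = atan2(p_y, p_x) ≈ 11.97°.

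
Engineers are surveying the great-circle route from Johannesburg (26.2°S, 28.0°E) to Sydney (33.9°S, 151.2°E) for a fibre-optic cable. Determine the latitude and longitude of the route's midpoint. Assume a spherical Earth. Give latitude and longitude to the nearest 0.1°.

≈ (50.5°S, 85.5°E)

Write both endpoints as unit vectors p₁, p₂ with components (cos φ cos λ, cos φ sin λ, sin φ).
The central angle between the endpoints is δ = arccos(p₁·p₂) ≈ 1.733 rad (99.3°).
Interpolate at f = 1/2 with slerp weights a = sin((1−f)δ)/sin δ ≈ 0.772, b = sin(fδ)/sin δ ≈ 0.772.
p = a·p₁ + b·p₂ ≈ (0.050, 0.634, -0.772); φ = arcsin(p_z) ≈ -50.50°, λ = atan2(p_y, p_x) ≈ 85.48°.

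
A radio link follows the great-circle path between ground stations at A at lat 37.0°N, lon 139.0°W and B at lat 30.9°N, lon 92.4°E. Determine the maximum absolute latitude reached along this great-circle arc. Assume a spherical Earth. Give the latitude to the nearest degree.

The great circle lies in the plane with unit normal n̂ = (p₁ × p₂)/|p₁ × p₂|.
Here n̂_z ≈ -0.539; the vertex latitude is φ_max = arccos|n̂_z| ≈ 57.4°.
Check via Clairaut: cos φ_max = |cos φ₁| · sin C = cos(37.0°)·sin(42.5°) ≈ 0.539, again giving ≈ 57.4°.

≈ 57°N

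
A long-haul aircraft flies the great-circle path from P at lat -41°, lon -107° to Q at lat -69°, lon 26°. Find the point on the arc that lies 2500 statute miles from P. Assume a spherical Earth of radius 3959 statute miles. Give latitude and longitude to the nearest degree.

Convert each endpoint to a unit vector on the sphere (x = cos φ cos λ, y = cos φ sin λ, z = sin φ).
The central angle between the endpoints is δ = arccos(p₁·p₂) ≈ 1.128 rad (64.7°). The total great-circle distance is δ·R ≈ 1.128 × 3959 ≈ 4468 mi, so the target fraction is f = 2500/4468 ≈ 0.560.
Interpolate at f ≈ 0.560 with slerp weights a = sin((1−f)δ)/sin δ ≈ 0.528, b = sin(fδ)/sin δ ≈ 0.653.
p = a·p₁ + b·p₂ ≈ (0.094, -0.278, -0.956); φ = arcsin(p_z) ≈ -72.93°, λ = atan2(p_y, p_x) ≈ -71.33°.

≈ lat -73°, lon -71°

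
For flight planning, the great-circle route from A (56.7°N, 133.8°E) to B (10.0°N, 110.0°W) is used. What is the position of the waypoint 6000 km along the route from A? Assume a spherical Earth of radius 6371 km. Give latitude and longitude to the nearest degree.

≈ (44°N, 137°W)

Convert each endpoint to a unit vector on the sphere (x = cos φ cos λ, y = cos φ sin λ, z = sin φ).
The central angle between the endpoints is δ = arccos(p₁·p₂) ≈ 1.665 rad (95.4°). The total great-circle distance is δ·R ≈ 1.665 × 6371 ≈ 10605 km, so the target fraction is f = 6000/10605 ≈ 0.566.
Interpolate at f ≈ 0.566 with slerp weights a = sin((1−f)δ)/sin δ ≈ 0.664, b = sin(fδ)/sin δ ≈ 0.812.
p = a·p₁ + b·p₂ ≈ (-0.526, -0.488, 0.696); φ = arcsin(p_z) ≈ 44.13°, λ = atan2(p_y, p_x) ≈ -137.13°.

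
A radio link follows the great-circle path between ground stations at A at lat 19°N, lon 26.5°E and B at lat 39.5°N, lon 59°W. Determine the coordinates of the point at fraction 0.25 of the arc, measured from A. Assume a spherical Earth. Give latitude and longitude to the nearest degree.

≈ lat 29°N, lon 9°E

The haversine formula gives a central angle δ ≈ 1.303 rad (74.7°) between the endpoints.
Interpolate at f = 0.25 with slerp weights a = sin((1−f)δ)/sin δ ≈ 0.860, b = sin(fδ)/sin δ ≈ 0.332.
p = a·p₁ + b·p₂ ≈ (0.859, 0.143, 0.491); φ = arcsin(p_z) ≈ 29.41°, λ = atan2(p_y, p_x) ≈ 9.46°.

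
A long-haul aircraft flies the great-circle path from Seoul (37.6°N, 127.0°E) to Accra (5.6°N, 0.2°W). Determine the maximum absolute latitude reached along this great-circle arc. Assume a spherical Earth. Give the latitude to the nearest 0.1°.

The great circle lies in the plane with unit normal n̂ = (p₁ × p₂)/|p₁ × p₂|.
Here n̂_z ≈ -0.691; the vertex latitude is φ_max = arccos|n̂_z| ≈ 46.3°.
Check via Clairaut: cos φ_max = |cos φ₁| · sin C = cos(37.6°)·sin(60.7°) ≈ 0.691, again giving ≈ 46.3°.

≈ 46.3°N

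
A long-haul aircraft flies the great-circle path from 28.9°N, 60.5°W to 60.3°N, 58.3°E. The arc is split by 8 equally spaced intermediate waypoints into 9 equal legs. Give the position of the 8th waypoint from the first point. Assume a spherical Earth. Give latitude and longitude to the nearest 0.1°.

The haversine formula gives a central angle δ ≈ 1.358 rad (77.8°) between the endpoints.
Interpolate at f = 8/9 with slerp weights a = sin((1−f)δ)/sin δ ≈ 0.154, b = sin(fδ)/sin δ ≈ 0.956.
p = a·p₁ + b·p₂ ≈ (0.315, 0.286, 0.905); φ = arcsin(p_z) ≈ 64.81°, λ = atan2(p_y, p_x) ≈ 42.20°.

≈ 64.8°N, 42.2°E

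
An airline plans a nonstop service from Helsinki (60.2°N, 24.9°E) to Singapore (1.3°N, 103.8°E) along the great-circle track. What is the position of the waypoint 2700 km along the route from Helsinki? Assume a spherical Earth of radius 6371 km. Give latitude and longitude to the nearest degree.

≈ (49°N, 63°E)

Convert each endpoint to a unit vector on the sphere (x = cos φ cos λ, y = cos φ sin λ, z = sin φ).
The central angle between the endpoints is δ = arccos(p₁·p₂) ≈ 1.455 rad (83.4°). The total great-circle distance is δ·R ≈ 1.455 × 6371 ≈ 9271 km, so the target fraction is f = 2700/9271 ≈ 0.291.
Interpolate at f ≈ 0.291 with slerp weights a = sin((1−f)δ)/sin δ ≈ 0.864, b = sin(fδ)/sin δ ≈ 0.414.
p = a·p₁ + b·p₂ ≈ (0.291, 0.583, 0.759); φ = arcsin(p_z) ≈ 49.37°, λ = atan2(p_y, p_x) ≈ 63.49°.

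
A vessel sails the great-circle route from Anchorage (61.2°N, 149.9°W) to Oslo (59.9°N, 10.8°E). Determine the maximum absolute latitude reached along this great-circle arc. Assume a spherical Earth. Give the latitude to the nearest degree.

The great circle lies in the plane with unit normal n̂ = (p₁ × p₂)/|p₁ × p₂|.
Here n̂_z ≈ +0.094; the vertex latitude is φ_max = arccos|n̂_z| ≈ 84.6°.
Check via Clairaut: cos φ_max = |cos φ₁| · sin C = cos(61.2°)·sin(11.3°) ≈ 0.094, again giving ≈ 84.6°.

≈ 85°N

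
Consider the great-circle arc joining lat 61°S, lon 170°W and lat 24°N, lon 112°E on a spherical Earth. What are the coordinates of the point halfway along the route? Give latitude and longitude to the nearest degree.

The haversine formula gives a central angle δ ≈ 1.838 rad (105.3°) between the endpoints.
Interpolate at f = 1/2 with slerp weights a = sin((1−f)δ)/sin δ ≈ 0.824, b = sin(fδ)/sin δ ≈ 0.824.
p = a·p₁ + b·p₂ ≈ (-0.675, 0.629, -0.386); φ = arcsin(p_z) ≈ -22.68°, λ = atan2(p_y, p_x) ≈ 137.06°.

≈ lat 23°S, lon 137°E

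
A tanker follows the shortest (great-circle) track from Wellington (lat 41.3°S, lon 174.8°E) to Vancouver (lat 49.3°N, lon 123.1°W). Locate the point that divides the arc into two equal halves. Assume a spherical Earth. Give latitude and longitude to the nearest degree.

≈ lat 5°N, lon 157°W

Convert each endpoint to a unit vector on the sphere (x = cos φ cos λ, y = cos φ sin λ, z = sin φ).
The central angle between the endpoints is δ = arccos(p₁·p₂) ≈ 1.845 rad (105.7°).
Interpolate at f = 1/2 with slerp weights a = sin((1−f)δ)/sin δ ≈ 0.828, b = sin(fδ)/sin δ ≈ 0.828.
p = a·p₁ + b·p₂ ≈ (-0.915, -0.396, 0.081); φ = arcsin(p_z) ≈ 4.66°, λ = atan2(p_y, p_x) ≈ -156.59°.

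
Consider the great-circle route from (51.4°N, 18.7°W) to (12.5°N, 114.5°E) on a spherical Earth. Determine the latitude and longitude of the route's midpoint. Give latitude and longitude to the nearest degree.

Convert each endpoint to a unit vector on the sphere (x = cos φ cos λ, y = cos φ sin λ, z = sin φ).
The central angle between the endpoints is δ = arccos(p₁·p₂) ≈ 1.821 rad (104.3°).
Interpolate at f = 1/2 with slerp weights a = sin((1−f)δ)/sin δ ≈ 0.815, b = sin(fδ)/sin δ ≈ 0.815.
p = a·p₁ + b·p₂ ≈ (0.152, 0.561, 0.814); φ = arcsin(p_z) ≈ 54.45°, λ = atan2(p_y, p_x) ≈ 74.87°.

≈ (54°N, 75°E)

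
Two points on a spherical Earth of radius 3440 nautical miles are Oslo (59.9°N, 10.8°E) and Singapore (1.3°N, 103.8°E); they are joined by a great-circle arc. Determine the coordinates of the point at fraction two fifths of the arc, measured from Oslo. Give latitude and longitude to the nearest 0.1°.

From cos δ = sin φ₁ sin φ₂ + cos φ₁ cos φ₂ cos Δλ, the central angle is δ ≈ 1.577 rad (90.4°).
Interpolate at f = 2/5 with slerp weights a = sin((1−f)δ)/sin δ ≈ 0.811, b = sin(fδ)/sin δ ≈ 0.590.
p = a·p₁ + b·p₂ ≈ (0.259, 0.649, 0.715); φ = arcsin(p_z) ≈ 45.67°, λ = atan2(p_y, p_x) ≈ 68.24°.

≈ 45.7°N, 68.2°E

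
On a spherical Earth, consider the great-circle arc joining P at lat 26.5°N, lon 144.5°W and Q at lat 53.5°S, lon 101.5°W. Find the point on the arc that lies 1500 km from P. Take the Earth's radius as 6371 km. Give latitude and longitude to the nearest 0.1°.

≈ lat 14.1°N, lon 138.9°W

From cos δ = sin φ₁ sin φ₂ + cos φ₁ cos φ₂ cos Δλ, the central angle is δ ≈ 1.540 rad (88.2°). The total great-circle distance is δ·R ≈ 1.540 × 6371 ≈ 9812 km, so the target fraction is f = 1500/9812 ≈ 0.153.
Interpolate at f ≈ 0.153 with slerp weights a = sin((1−f)δ)/sin δ ≈ 0.965, b = sin(fδ)/sin δ ≈ 0.233.
p = a·p₁ + b·p₂ ≈ (-0.731, -0.638, 0.243); φ = arcsin(p_z) ≈ 14.07°, λ = atan2(p_y, p_x) ≈ -138.90°.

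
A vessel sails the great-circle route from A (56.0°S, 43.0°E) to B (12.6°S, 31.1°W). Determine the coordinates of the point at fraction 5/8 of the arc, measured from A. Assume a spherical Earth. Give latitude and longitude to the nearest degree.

From cos δ = sin φ₁ sin φ₂ + cos φ₁ cos φ₂ cos Δλ, the central angle is δ ≈ 1.234 rad (70.7°).
Interpolate at f = 5/8 with slerp weights a = sin((1−f)δ)/sin δ ≈ 0.473, b = sin(fδ)/sin δ ≈ 0.739.
p = a·p₁ + b·p₂ ≈ (0.811, -0.192, -0.553); φ = arcsin(p_z) ≈ -33.59°, λ = atan2(p_y, p_x) ≈ -13.32°.

≈ (34°S, 13°W)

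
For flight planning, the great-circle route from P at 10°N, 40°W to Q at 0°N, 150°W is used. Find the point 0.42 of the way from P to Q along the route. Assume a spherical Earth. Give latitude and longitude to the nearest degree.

≈ 10°N, 87°W

Convert each endpoint to a unit vector on the sphere (x = cos φ cos λ, y = cos φ sin λ, z = sin φ).
The central angle between the endpoints is δ = arccos(p₁·p₂) ≈ 1.914 rad (109.7°).
Interpolate at f = 0.42 with slerp weights a = sin((1−f)δ)/sin δ ≈ 0.951, b = sin(fδ)/sin δ ≈ 0.765.
p = a·p₁ + b·p₂ ≈ (0.055, -0.985, 0.165); φ = arcsin(p_z) ≈ 9.51°, λ = atan2(p_y, p_x) ≈ -86.78°.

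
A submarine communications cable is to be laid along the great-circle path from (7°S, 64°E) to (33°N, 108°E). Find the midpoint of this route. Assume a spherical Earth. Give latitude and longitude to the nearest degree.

≈ (14°N, 84°E)

Convert each endpoint to a unit vector on the sphere (x = cos φ cos λ, y = cos φ sin λ, z = sin φ).
The central angle between the endpoints is δ = arccos(p₁·p₂) ≈ 1.009 rad (57.8°).
Interpolate at f = 1/2 with slerp weights a = sin((1−f)δ)/sin δ ≈ 0.571, b = sin(fδ)/sin δ ≈ 0.571.
p = a·p₁ + b·p₂ ≈ (0.100, 0.965, 0.241); φ = arcsin(p_z) ≈ 13.97°, λ = atan2(p_y, p_x) ≈ 84.06°.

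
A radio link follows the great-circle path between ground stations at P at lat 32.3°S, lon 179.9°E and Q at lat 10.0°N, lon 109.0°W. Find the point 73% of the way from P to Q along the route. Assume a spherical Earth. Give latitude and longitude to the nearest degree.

≈ lat 3°S, lon 126°W

Convert each endpoint to a unit vector on the sphere (x = cos φ cos λ, y = cos φ sin λ, z = sin φ).
The central angle between the endpoints is δ = arccos(p₁·p₂) ≈ 1.393 rad (79.8°).
Interpolate at f = 0.73 with slerp weights a = sin((1−f)δ)/sin δ ≈ 0.373, b = sin(fδ)/sin δ ≈ 0.864.
p = a·p₁ + b·p₂ ≈ (-0.592, -0.804, -0.049); φ = arcsin(p_z) ≈ -2.83°, λ = atan2(p_y, p_x) ≈ -126.39°.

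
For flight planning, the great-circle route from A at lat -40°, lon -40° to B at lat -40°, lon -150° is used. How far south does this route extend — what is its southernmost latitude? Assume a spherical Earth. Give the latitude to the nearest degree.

≈ -56°

The great circle lies in the plane with unit normal n̂ = (p₁ × p₂)/|p₁ × p₂|.
Here n̂_z ≈ -0.564; the vertex latitude is φ_max = arccos|n̂_z| ≈ 55.6°.
Check via Clairaut: cos φ_max = |cos φ₁| · sin C = cos(40.0°)·sin(132.6°) ≈ 0.564, again giving ≈ 55.6°.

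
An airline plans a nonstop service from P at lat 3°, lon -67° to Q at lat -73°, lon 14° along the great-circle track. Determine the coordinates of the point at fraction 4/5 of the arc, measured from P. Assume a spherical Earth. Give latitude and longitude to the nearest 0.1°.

Write both endpoints as unit vectors p₁, p₂ with components (cos φ cos λ, cos φ sin λ, sin φ).
The central angle between the endpoints is δ = arccos(p₁·p₂) ≈ 1.575 rad (90.3°).
Interpolate at f = 4/5 with slerp weights a = sin((1−f)δ)/sin δ ≈ 0.310, b = sin(fδ)/sin δ ≈ 0.952.
p = a·p₁ + b·p₂ ≈ (0.391, -0.217, -0.894); φ = arcsin(p_z) ≈ -63.42°, λ = atan2(p_y, p_x) ≈ -29.08°.

≈ lat -63.4°, lon -29.1°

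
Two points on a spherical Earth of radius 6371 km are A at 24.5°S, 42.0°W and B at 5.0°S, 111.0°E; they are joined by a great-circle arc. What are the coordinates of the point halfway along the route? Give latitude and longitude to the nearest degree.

The haversine formula gives a central angle δ ≈ 2.452 rad (140.5°) between the endpoints.
Interpolate at f = 1/2 with slerp weights a = sin((1−f)δ)/sin δ ≈ 1.479, b = sin(fδ)/sin δ ≈ 1.479.
p = a·p₁ + b·p₂ ≈ (0.472, 0.475, -0.742); φ = arcsin(p_z) ≈ -47.94°, λ = atan2(p_y, p_x) ≈ 45.17°.

≈ 48°S, 45°E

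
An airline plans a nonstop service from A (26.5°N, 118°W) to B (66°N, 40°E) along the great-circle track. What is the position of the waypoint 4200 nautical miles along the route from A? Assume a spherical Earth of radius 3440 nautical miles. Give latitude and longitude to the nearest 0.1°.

Convert each endpoint to a unit vector on the sphere (x = cos φ cos λ, y = cos φ sin λ, z = sin φ).
The central angle between the endpoints is δ = arccos(p₁·p₂) ≈ 1.501 rad (86.0°). The total great-circle distance is δ·R ≈ 1.501 × 3440 ≈ 5162 nmi, so the target fraction is f = 4200/5162 ≈ 0.814.
Interpolate at f ≈ 0.814 with slerp weights a = sin((1−f)δ)/sin δ ≈ 0.277, b = sin(fδ)/sin δ ≈ 0.942.
p = a·p₁ + b·p₂ ≈ (0.177, 0.028, 0.984); φ = arcsin(p_z) ≈ 79.67°, λ = atan2(p_y, p_x) ≈ 8.84°.

≈ (79.7°N, 8.8°E)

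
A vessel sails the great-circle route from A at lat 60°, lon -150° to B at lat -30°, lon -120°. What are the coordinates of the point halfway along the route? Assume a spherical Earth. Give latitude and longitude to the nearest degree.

From cos δ = sin φ₁ sin φ₂ + cos φ₁ cos φ₂ cos Δλ, the central angle is δ ≈ 1.629 rad (93.3°).
Interpolate at f = 1/2 with slerp weights a = sin((1−f)δ)/sin δ ≈ 0.729, b = sin(fδ)/sin δ ≈ 0.729.
p = a·p₁ + b·p₂ ≈ (-0.631, -0.729, 0.267); φ = arcsin(p_z) ≈ 15.47°, λ = atan2(p_y, p_x) ≈ -130.89°.

≈ lat 15°, lon -131°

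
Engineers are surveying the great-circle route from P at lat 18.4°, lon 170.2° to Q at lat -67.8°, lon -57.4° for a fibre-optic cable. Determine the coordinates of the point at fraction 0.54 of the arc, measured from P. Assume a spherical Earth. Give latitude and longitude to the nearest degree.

≈ lat -44°, lon -165°

Convert each endpoint to a unit vector on the sphere (x = cos φ cos λ, y = cos φ sin λ, z = sin φ).
The central angle between the endpoints is δ = arccos(p₁·p₂) ≈ 2.134 rad (122.3°).
Interpolate at f = 0.54 with slerp weights a = sin((1−f)δ)/sin δ ≈ 0.983, b = sin(fδ)/sin δ ≈ 1.081.
p = a·p₁ + b·p₂ ≈ (-0.699, -0.185, -0.690); φ = arcsin(p_z) ≈ -43.65°, λ = atan2(p_y, p_x) ≈ -165.17°.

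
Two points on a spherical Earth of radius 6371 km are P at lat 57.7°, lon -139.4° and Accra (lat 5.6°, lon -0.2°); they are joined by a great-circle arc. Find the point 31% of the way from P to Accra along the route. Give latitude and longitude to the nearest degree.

Write both endpoints as unit vectors p₁, p₂ with components (cos φ cos λ, cos φ sin λ, sin φ).
The central angle between the endpoints is δ = arccos(p₁·p₂) ≈ 1.897 rad (108.7°).
Interpolate at f = 0.31 with slerp weights a = sin((1−f)δ)/sin δ ≈ 1.019, b = sin(fδ)/sin δ ≈ 0.585.
p = a·p₁ + b·p₂ ≈ (0.169, -0.357, 0.919); φ = arcsin(p_z) ≈ 66.76°, λ = atan2(p_y, p_x) ≈ -64.63°.

≈ lat 67°, lon -65°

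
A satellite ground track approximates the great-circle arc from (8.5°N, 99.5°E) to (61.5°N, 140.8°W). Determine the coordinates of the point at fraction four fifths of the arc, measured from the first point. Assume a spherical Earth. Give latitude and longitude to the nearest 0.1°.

Write both endpoints as unit vectors p₁, p₂ with components (cos φ cos λ, cos φ sin λ, sin φ).
The central angle between the endpoints is δ = arccos(p₁·p₂) ≈ 1.675 rad (96.0°).
Interpolate at f = 4/5 with slerp weights a = sin((1−f)δ)/sin δ ≈ 0.331, b = sin(fδ)/sin δ ≈ 0.979.
p = a·p₁ + b·p₂ ≈ (-0.416, 0.027, 0.909); φ = arcsin(p_z) ≈ 65.37°, λ = atan2(p_y, p_x) ≈ 176.25°.

≈ (65.4°N, 176.3°E)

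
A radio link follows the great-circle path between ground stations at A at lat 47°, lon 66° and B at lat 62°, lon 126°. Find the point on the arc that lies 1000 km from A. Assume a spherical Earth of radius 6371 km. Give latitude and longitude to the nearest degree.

Write both endpoints as unit vectors p₁, p₂ with components (cos φ cos λ, cos φ sin λ, sin φ).
The central angle between the endpoints is δ = arccos(p₁·p₂) ≈ 0.634 rad (36.3°). The total great-circle distance is δ·R ≈ 0.634 × 6371 ≈ 4037 km, so the target fraction is f = 1000/4037 ≈ 0.248.
Interpolate at f ≈ 0.248 with slerp weights a = sin((1−f)δ)/sin δ ≈ 0.775, b = sin(fδ)/sin δ ≈ 0.264.
p = a·p₁ + b·p₂ ≈ (0.142, 0.583, 0.800); φ = arcsin(p_z) ≈ 53.12°, λ = atan2(p_y, p_x) ≈ 76.30°.

≈ lat 53°, lon 76°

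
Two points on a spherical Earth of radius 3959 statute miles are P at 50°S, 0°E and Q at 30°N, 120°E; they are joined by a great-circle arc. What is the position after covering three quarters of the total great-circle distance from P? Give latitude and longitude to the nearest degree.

≈ 6°N, 96°E

Write both endpoints as unit vectors p₁, p₂ with components (cos φ cos λ, cos φ sin λ, sin φ).
The central angle between the endpoints is δ = arccos(p₁·p₂) ≈ 2.293 rad (131.4°).
Interpolate at f = 3/4 with slerp weights a = sin((1−f)δ)/sin δ ≈ 0.723, b = sin(fδ)/sin δ ≈ 1.318.
p = a·p₁ + b·p₂ ≈ (-0.106, 0.989, 0.105); φ = arcsin(p_z) ≈ 6.04°, λ = atan2(p_y, p_x) ≈ 96.12°.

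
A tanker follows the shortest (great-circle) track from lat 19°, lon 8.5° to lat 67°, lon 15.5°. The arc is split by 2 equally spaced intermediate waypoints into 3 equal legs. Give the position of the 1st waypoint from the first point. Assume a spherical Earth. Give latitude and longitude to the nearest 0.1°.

≈ lat 35.0°, lon 9.7°

The haversine formula gives a central angle δ ≈ 0.841 rad (48.2°) between the endpoints.
Interpolate at f = 1/3 with slerp weights a = sin((1−f)δ)/sin δ ≈ 0.714, b = sin(fδ)/sin δ ≈ 0.371.
p = a·p₁ + b·p₂ ≈ (0.807, 0.138, 0.574); φ = arcsin(p_z) ≈ 35.03°, λ = atan2(p_y, p_x) ≈ 9.74°.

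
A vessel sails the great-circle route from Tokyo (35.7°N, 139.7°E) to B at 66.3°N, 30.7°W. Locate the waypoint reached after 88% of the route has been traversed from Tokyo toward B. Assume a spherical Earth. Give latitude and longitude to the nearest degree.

≈ 75°N, 26°W

Write both endpoints as unit vectors p₁, p₂ with components (cos φ cos λ, cos φ sin λ, sin φ).
The central angle between the endpoints is δ = arccos(p₁·p₂) ≈ 1.357 rad (77.7°).
Interpolate at f = 0.88 with slerp weights a = sin((1−f)δ)/sin δ ≈ 0.166, b = sin(fδ)/sin δ ≈ 0.952.
p = a·p₁ + b·p₂ ≈ (0.226, -0.108, 0.968); φ = arcsin(p_z) ≈ 75.48°, λ = atan2(p_y, p_x) ≈ -25.56°.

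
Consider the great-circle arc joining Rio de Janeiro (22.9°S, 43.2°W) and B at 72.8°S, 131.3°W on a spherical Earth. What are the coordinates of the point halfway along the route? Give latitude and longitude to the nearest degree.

Convert each endpoint to a unit vector on the sphere (x = cos φ cos λ, y = cos φ sin λ, z = sin φ).
The central angle between the endpoints is δ = arccos(p₁·p₂) ≈ 1.180 rad (67.6°).
Interpolate at f = 1/2 with slerp weights a = sin((1−f)δ)/sin δ ≈ 0.602, b = sin(fδ)/sin δ ≈ 0.602.
p = a·p₁ + b·p₂ ≈ (0.287, -0.513, -0.809); φ = arcsin(p_z) ≈ -54.00°, λ = atan2(p_y, p_x) ≈ -60.81°.

≈ 54°S, 61°W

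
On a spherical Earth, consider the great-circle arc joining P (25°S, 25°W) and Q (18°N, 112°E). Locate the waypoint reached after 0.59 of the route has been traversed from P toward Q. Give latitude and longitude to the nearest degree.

≈ (4°S, 59°E)

The haversine formula gives a central angle δ ≈ 2.436 rad (139.6°) between the endpoints.
Interpolate at f = 0.59 with slerp weights a = sin((1−f)δ)/sin δ ≈ 1.296, b = sin(fδ)/sin δ ≈ 1.528.
p = a·p₁ + b·p₂ ≈ (0.520, 0.851, -0.076); φ = arcsin(p_z) ≈ -4.34°, λ = atan2(p_y, p_x) ≈ 58.56°.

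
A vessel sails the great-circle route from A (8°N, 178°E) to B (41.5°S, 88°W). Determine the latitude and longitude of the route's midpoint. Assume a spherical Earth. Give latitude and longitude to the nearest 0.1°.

The haversine formula gives a central angle δ ≈ 1.715 rad (98.3°) between the endpoints.
Interpolate at f = 1/2 with slerp weights a = sin((1−f)δ)/sin δ ≈ 0.764, b = sin(fδ)/sin δ ≈ 0.764.
p = a·p₁ + b·p₂ ≈ (-0.736, -0.546, -0.400); φ = arcsin(p_z) ≈ -23.58°, λ = atan2(p_y, p_x) ≈ -143.46°.

≈ (23.6°S, 143.5°W)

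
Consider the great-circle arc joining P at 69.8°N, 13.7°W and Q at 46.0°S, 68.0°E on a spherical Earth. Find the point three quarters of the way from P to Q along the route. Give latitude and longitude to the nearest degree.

≈ 16°S, 54°E

From cos δ = sin φ₁ sin φ₂ + cos φ₁ cos φ₂ cos Δλ, the central angle is δ ≈ 2.266 rad (129.8°).
Interpolate at f = 3/4 with slerp weights a = sin((1−f)δ)/sin δ ≈ 0.699, b = sin(fδ)/sin δ ≈ 1.291.
p = a·p₁ + b·p₂ ≈ (0.570, 0.775, -0.273); φ = arcsin(p_z) ≈ -15.85°, λ = atan2(p_y, p_x) ≈ 53.63°.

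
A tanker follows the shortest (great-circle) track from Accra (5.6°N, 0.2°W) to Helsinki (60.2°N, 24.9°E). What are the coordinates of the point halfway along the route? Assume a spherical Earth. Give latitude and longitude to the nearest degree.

≈ 33°N, 8°E

Write both endpoints as unit vectors p₁, p₂ with components (cos φ cos λ, cos φ sin λ, sin φ).
The central angle between the endpoints is δ = arccos(p₁·p₂) ≈ 1.009 rad (57.8°).
Interpolate at f = 1/2 with slerp weights a = sin((1−f)δ)/sin δ ≈ 0.571, b = sin(fδ)/sin δ ≈ 0.571.
p = a·p₁ + b·p₂ ≈ (0.826, 0.118, 0.551); φ = arcsin(p_z) ≈ 33.46°, λ = atan2(p_y, p_x) ≈ 8.10°.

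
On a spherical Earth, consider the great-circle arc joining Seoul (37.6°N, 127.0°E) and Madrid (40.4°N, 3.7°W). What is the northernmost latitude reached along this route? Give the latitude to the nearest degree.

The great circle lies in the plane with unit normal n̂ = (p₁ × p₂)/|p₁ × p₂|.
Here n̂_z ≈ -0.457; the vertex latitude is φ_max = arccos|n̂_z| ≈ 62.8°.
Check via Clairaut: cos φ_max = |cos φ₁| · sin C = cos(37.6°)·sin(35.3°) ≈ 0.457, again giving ≈ 62.8°.

≈ 63°N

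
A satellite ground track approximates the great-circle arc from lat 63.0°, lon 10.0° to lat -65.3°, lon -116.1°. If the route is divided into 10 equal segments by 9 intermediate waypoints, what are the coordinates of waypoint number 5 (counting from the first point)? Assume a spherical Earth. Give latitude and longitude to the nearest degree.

From cos δ = sin φ₁ sin φ₂ + cos φ₁ cos φ₂ cos Δλ, the central angle is δ ≈ 2.742 rad (157.1°).
Interpolate at f = 5/10 with slerp weights a = sin((1−f)δ)/sin δ ≈ 2.520, b = sin(fδ)/sin δ ≈ 2.520.
p = a·p₁ + b·p₂ ≈ (0.663, -0.747, -0.044); φ = arcsin(p_z) ≈ -2.53°, λ = atan2(p_y, p_x) ≈ -48.39°.

≈ lat -3°, lon -48°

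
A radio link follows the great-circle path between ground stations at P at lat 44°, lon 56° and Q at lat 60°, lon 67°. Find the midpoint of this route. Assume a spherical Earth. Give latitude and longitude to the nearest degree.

≈ lat 52°, lon 61°

Convert each endpoint to a unit vector on the sphere (x = cos φ cos λ, y = cos φ sin λ, z = sin φ).
The central angle between the endpoints is δ = arccos(p₁·p₂) ≈ 0.302 rad (17.3°).
Interpolate at f = 1/2 with slerp weights a = sin((1−f)δ)/sin δ ≈ 0.506, b = sin(fδ)/sin δ ≈ 0.506.
p = a·p₁ + b·p₂ ≈ (0.302, 0.534, 0.789); φ = arcsin(p_z) ≈ 52.12°, λ = atan2(p_y, p_x) ≈ 60.51°.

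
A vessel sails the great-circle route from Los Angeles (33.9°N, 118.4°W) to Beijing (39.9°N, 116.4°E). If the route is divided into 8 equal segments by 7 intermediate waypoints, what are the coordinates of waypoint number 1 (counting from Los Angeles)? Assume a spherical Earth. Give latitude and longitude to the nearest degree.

Write both endpoints as unit vectors p₁, p₂ with components (cos φ cos λ, cos φ sin λ, sin φ).
The central angle between the endpoints is δ = arccos(p₁·p₂) ≈ 1.580 rad (90.5°).
Interpolate at f = 1/8 with slerp weights a = sin((1−f)δ)/sin δ ≈ 0.982, b = sin(fδ)/sin δ ≈ 0.196.
p = a·p₁ + b·p₂ ≈ (-0.455, -0.582, 0.674); φ = arcsin(p_z) ≈ 42.36°, λ = atan2(p_y, p_x) ≈ -127.98°.

≈ (42°N, 128°W)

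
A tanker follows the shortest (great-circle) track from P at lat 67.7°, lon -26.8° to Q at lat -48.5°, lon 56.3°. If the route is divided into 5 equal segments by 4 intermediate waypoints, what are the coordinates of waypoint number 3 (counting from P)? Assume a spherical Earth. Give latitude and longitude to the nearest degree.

≈ lat 0°, lon 33°

Write both endpoints as unit vectors p₁, p₂ with components (cos φ cos λ, cos φ sin λ, sin φ).
The central angle between the endpoints is δ = arccos(p₁·p₂) ≈ 2.295 rad (131.5°).
Interpolate at f = 3/5 with slerp weights a = sin((1−f)δ)/sin δ ≈ 1.061, b = sin(fδ)/sin δ ≈ 1.310.
p = a·p₁ + b·p₂ ≈ (0.841, 0.541, 0.000); φ = arcsin(p_z) ≈ 0.01°, λ = atan2(p_y, p_x) ≈ 32.74°.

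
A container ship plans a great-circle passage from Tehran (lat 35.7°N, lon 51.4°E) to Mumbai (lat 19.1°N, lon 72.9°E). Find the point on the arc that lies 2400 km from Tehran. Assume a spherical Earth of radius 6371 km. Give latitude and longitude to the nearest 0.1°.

≈ lat 21.7°N, lon 70.2°E

The haversine formula gives a central angle δ ≈ 0.440 rad (25.2°) between the endpoints. The total great-circle distance is δ·R ≈ 0.440 × 6371 ≈ 2801 km, so the target fraction is f = 2400/2801 ≈ 0.857.
Interpolate at f ≈ 0.857 with slerp weights a = sin((1−f)δ)/sin δ ≈ 0.148, b = sin(fδ)/sin δ ≈ 0.864.
p = a·p₁ + b·p₂ ≈ (0.315, 0.874, 0.369); φ = arcsin(p_z) ≈ 21.65°, λ = atan2(p_y, p_x) ≈ 70.19°.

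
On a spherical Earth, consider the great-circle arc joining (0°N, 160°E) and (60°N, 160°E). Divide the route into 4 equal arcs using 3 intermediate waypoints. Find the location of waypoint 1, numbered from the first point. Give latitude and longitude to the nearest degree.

≈ (15°N, 160°E)

Write both endpoints as unit vectors p₁, p₂ with components (cos φ cos λ, cos φ sin λ, sin φ).
The central angle between the endpoints is δ = arccos(p₁·p₂) ≈ 1.047 rad (60.0°).
Interpolate at f = 1/4 with slerp weights a = sin((1−f)δ)/sin δ ≈ 0.816, b = sin(fδ)/sin δ ≈ 0.299.
p = a·p₁ + b·p₂ ≈ (-0.908, 0.330, 0.259); φ = arcsin(p_z) ≈ 15.00°, λ = atan2(p_y, p_x) ≈ 160.00°.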